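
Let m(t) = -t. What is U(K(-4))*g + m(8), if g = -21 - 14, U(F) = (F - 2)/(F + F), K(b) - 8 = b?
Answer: -67/4 ≈ -16.750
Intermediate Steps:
K(b) = 8 + b
U(F) = (-2 + F)/(2*F) (U(F) = (-2 + F)/((2*F)) = (-2 + F)*(1/(2*F)) = (-2 + F)/(2*F))
g = -35
U(K(-4))*g + m(8) = ((-2 + (8 - 4))/(2*(8 - 4)))*(-35) - 1*8 = ((½)*(-2 + 4)/4)*(-35) - 8 = ((½)*(¼)*2)*(-35) - 8 = (¼)*(-35) - 8 = -35/4 - 8 = -67/4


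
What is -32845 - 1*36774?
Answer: -69619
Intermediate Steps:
-32845 - 1*36774 = -32845 - 36774 = -69619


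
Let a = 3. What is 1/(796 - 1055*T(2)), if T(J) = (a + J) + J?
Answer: -1/6589 ≈ -0.00015177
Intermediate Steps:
T(J) = 3 + 2*J (T(J) = (3 + J) + J = 3 + 2*J)
1/(796 - 1055*T(2)) = 1/(796 - 1055*(3 + 2*2)) = 1/(796 - 1055*(3 + 4)) = 1/(796 - 1055*7) = 1/(796 - 7385) = 1/(-6589) = -1/6589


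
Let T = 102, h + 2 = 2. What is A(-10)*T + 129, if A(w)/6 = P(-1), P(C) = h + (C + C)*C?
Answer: 1353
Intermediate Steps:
h = 0 (h = -2 + 2 = 0)
P(C) = 2*C**2 (P(C) = 0 + (C + C)*C = 0 + (2*C)*C = 0 + 2*C**2 = 2*C**2)
A(w) = 12 (A(w) = 6*(2*(-1)**2) = 6*(2*1) = 6*2 = 12)
A(-10)*T + 129 = 12*102 + 129 = 1224 + 129 = 1353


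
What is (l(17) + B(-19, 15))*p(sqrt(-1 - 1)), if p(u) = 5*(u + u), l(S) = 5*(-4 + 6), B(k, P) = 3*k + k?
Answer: -660*I*sqrt(2) ≈ -933.38*I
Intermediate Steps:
B(k, P) = 4*k
l(S) = 10 (l(S) = 5*2 = 10)
p(u) = 10*u (p(u) = 5*(2*u) = 10*u)
(l(17) + B(-19, 15))*p(sqrt(-1 - 1)) = (10 + 4*(-19))*(10*sqrt(-1 - 1)) = (10 - 76)*(10*sqrt(-2)) = -660*I*sqrt(2)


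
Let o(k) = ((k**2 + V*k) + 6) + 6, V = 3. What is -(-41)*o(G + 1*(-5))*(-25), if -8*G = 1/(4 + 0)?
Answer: -23321825/1024 ≈ -22775.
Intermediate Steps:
G = -1/32 (G = -1/(8*(4 + 0)) = -1/8/4 = -1/8*1/4 = -1/32 ≈ -0.031250)
o(k) = 12 + k**2 + 3*k (o(k) = ((k**2 + 3*k) + 6) + 6 = (6 + k**2 + 3*k) + 6 = 12 + k**2 + 3*k)
-(-41)*o(G + 1*(-5))*(-25) = -(-41)*(12 + (-1/32 + 1*(-5))**2 + 3*(-1/32 + 1*(-5)))*(-25) = -(-41)*(12 + (-1/32 - 5)**2 + 3*(-1/32 - 5))*(-25) = -(-41)*(12 + (-161/32)**2 + 3*(-161/32))*(-25) = -(-41)*(12 + 25921/1024 - 483/32)*(-25) = -(-41)*22753/1024*(-25) = -41*(-22753/1024)*(-25) = (932873/1024)*(-25) = -23321825/1024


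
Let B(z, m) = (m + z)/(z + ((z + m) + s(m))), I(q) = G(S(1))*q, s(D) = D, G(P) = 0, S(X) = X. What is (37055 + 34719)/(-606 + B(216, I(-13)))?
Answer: -143548/1211 ≈ -118.54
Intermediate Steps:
I(q) = 0 (I(q) = 0*q = 0)
B(z, m) = (m + z)/(2*m + 2*z) (B(z, m) = (m + z)/(z + ((z + m) + m)) = (m + z)/(z + ((m + z) + m)) = (m + z)/(z + (z + 2*m)) = (m + z)/(2*m + 2*z))
(37055 + 34719)/(-606 + B(216, I(-13))) = (37055 + 34719)/(-606 + ½) = 71774/(-1211/2) = 71774*(-2/1211) = -143548/1211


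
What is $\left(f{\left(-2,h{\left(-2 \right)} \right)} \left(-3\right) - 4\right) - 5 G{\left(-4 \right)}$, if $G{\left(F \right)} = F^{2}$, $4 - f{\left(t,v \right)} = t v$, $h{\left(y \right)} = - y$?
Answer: $-108$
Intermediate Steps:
$f{\left(t,v \right)} = 4 - t v$
$\left(f{\left(-2,h{\left(-2 \right)} \right)} \left(-3\right) - 4\right) - 5 G{\left(-4 \right)} = \left(\left(4 - - 2 \left(\left(-1\right) \left(-2\right)\right)\right) \left(-3\right) - 4\right) - 5 \left(-4\right)^{2} = \left(\left(4 - \left(-2\right) 2\right) \left(-3\right) - 4\right) - 80 = \left(\left(4 + 4\right) \left(-3\right) - 4\right) - 80 = \left(8 \left(-3\right) - 4\right) - 80 = \left(-24 - 4\right) - 80 = -28 - 80 = -108$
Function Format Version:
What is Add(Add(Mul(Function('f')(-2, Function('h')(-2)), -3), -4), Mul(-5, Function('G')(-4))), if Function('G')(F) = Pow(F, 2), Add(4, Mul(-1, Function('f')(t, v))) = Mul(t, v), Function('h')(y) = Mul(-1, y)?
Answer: -108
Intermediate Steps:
Function('f')(t, v) = Add(4, Mul(-1, t, v)) (Function('f')(t, v) = Add(4, Mul(-1, Mul(t, v))) = Add(4, Mul(-1, t, v)))
Add(Add(Mul(Function('f')(-2, Function('h')(-2)), -3), -4), Mul(-5, Function('G')(-4))) = Add(Add(Mul(Add(4, Mul(-1, -2, Mul(-1, -2))), -3), -4), Mul(-5, Pow(-4, 2))) = Add(Add(Mul(Add(4, Mul(-1, -2, 2)), -3), -4), Mul(-5, 16)) = Add(Add(Mul(Add(4, 4), -3), -4), -80) = Add(Add(Mul(8, -3), -4), -80) = Add(Add(-24, -4), -80) = Add(-28, -80) = -108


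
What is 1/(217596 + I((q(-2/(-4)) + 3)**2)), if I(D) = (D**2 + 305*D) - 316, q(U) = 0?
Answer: 1/220106 ≈ 4.5433e-6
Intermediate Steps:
I(D) = -316 + D**2 + 305*D
1/(217596 + I((q(-2/(-4)) + 3)**2)) = 1/(217596 + (-316 + ((0 + 3)**2)**2 + 305*(0 + 3)**2)) = 1/(217596 + (-316 + (3**2)**2 + 305*3**2)) = 1/(217596 + (-316 + 9**2 + 305*9)) = 1/(217596 + (-316 + 81 + 2745)) = 1/(217596 + 2510) = 1/220106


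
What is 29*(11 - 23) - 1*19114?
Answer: -19462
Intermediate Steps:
29*(11 - 23) - 1*19114 = 29*(-12) - 19114 = -348 - 19114 = -19462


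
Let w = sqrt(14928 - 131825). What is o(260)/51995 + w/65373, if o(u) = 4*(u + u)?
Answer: 416/10399 + I*sqrt(116897)/65373 ≈ 0.040004 + 0.00523*I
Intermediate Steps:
o(u) = 8*u (o(u) = 4*(2*u) = 8*u)
w = I*sqrt(116897) (w = sqrt(-116897) = I*sqrt(116897) ≈ 341.9*I)
o(260)/51995 + w/65373 = (8*260)/51995 + (I*sqrt(116897))/65373 = 2080*(1/51995) + (I*sqrt(116897))*(1/65373) = 416/10399 + I*sqrt(116897)/65373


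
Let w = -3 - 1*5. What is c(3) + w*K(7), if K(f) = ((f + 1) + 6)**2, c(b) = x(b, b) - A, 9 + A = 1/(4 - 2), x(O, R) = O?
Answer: -3113/2 ≈ -1556.5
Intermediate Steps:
A = -17/2 (A = -9 + 1/(4 - 2) = -9 + 1/2 = -17/2 ≈ -8.5000)
w = -8 (w = -3 - 5 = -8)
c(b) = 17/2 + b (c(b) = b - 1*(-17/2) = b + 17/2 = 17/2 + b)
K(f) = (7 + f)**2 (K(f) = ((1 + f) + 6)**2 = (7 + f)**2)
c(3) + w*K(7) = (17/2 + 3) - 8*(7 + 7)**2 = 23/2 - 8*14**2 = 23/2 - 8*196 = 23/2 - 1568 = -3113/2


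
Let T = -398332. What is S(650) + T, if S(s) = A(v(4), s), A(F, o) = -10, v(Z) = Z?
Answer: -398342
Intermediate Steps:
S(s) = -10
S(650) + T = -10 - 398332 = -398342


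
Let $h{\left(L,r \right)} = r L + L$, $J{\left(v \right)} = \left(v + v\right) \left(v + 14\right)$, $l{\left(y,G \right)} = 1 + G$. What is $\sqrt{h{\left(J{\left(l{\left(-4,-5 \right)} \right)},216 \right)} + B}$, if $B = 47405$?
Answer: $\sqrt{30045} \approx 173.33$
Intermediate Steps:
$J{\left(v \right)} = 2 v \left(14 + v\right)$
$h{\left(L,r \right)} = L + L r$ ($h{\left(L,r \right)} = L r + L = L + L r$)
$\sqrt{h{\left(J{\left(l{\left(-4,-5 \right)} \right)},216 \right)} + B} = \sqrt{2 \left(1 - 5\right) \left(14 + \left(1 - 5\right)\right) \left(1 + 216\right) + 47405} = \sqrt{2 \left(-4\right) \left(14 - 4\right) 217 + 47405} = \sqrt{2 \left(-4\right) 10 \cdot 217 + 47405} = \sqrt{\left(-80\right) 217 + 47405} = \sqrt{-17360 + 47405} = \sqrt{30045}$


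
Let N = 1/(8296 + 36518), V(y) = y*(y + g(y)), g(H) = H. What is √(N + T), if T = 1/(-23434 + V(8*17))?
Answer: √2216633694429/151897053 ≈ 0.0098016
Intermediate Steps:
V(y) = 2*y² (V(y) = y*(y + y) = y*(2*y) = 2*y²)
N = 1/44814 ≈ 2.2314e-5
T = 1/13558 (T = 1/(-23434 + 2*(8*17)²) = 1/(-23434 + 2*136²) = 1/(-23434 + 2*18496) = 1/(-23434 + 36992) = 1/13558 ≈ 7.3757e-5)
√(N + T) = √(1/44814 + 1/13558) = √(14593/151897053) = √2216633694429/151897053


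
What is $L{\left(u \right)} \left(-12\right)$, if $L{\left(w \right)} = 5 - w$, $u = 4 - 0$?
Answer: $-12$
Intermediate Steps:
$u = 4$ ($u = 4 + 0 = 4$)
$L{\left(u \right)} \left(-12\right) = \left(5 - 4\right) \left(-12\right) = 1 \left(-12\right) = -12$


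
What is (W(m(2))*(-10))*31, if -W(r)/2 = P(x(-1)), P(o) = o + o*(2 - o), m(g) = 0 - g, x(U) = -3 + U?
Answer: -17360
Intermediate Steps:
m(g) = -g
W(r) = 56 (W(r) = -2*(-3 - 1)*(3 - (-3 - 1)) = -(-8)*(3 - 1*(-4)) = -(-8)*(3 + 4) = -(-8)*7 = -2*(-28) = 56)
(W(m(2))*(-10))*31 = (56*(-10))*31 = -560*31 = -17360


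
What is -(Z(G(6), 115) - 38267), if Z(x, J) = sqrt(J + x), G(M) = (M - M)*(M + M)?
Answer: 38267 - sqrt(115) ≈ 38256.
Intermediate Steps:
G(M) = 0 (G(M) = 0*(2*M) = 0)
-(Z(G(6), 115) - 38267) = -(sqrt(115 + 0) - 38267) = -(sqrt(115) - 38267) = -(-38267 + sqrt(115)) = 38267 - sqrt(115)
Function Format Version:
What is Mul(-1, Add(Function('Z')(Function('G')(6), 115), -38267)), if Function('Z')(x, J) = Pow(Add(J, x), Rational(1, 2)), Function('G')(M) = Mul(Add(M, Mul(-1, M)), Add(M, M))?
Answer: Add(38267, Mul(-1, Pow(115, Rational(1, 2)))) ≈ 38256.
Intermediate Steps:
Function('G')(M) = 0 (Function('G')(M) = Mul(0, Mul(2, M)) = 0)
Mul(-1, Add(Function('Z')(Function('G')(6), 115), -38267)) = Mul(-1, Add(Pow(Add(115, 0), Rational(1, 2)), -38267)) = Mul(-1, Add(Pow(115, Rational(1, 2)), -38267)) = Mul(-1, Add(-38267, Pow(115, Rational(1, 2)))) = Add(38267, Mul(-1, Pow(115, Rational(1, 2))))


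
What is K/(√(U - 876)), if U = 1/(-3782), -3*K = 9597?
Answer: 3199*I*√12529890806/3313033 ≈ 108.08*I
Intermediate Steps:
K = -3199 (K = -⅓*9597 = -3199)
U = -1/3782 ≈ -0.00026441
K/(√(U - 876)) = -3199/√(-1/3782 - 876) = -3199*(-I*√12529890806/3313033) = -(-3199)*I*√12529890806/3313033 = 3199*I*√12529890806/3313033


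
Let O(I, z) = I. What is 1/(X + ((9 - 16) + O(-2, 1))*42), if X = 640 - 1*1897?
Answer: -1/1635 ≈ -0.00061162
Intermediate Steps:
X = -1257 (X = 640 - 1897 = -1257)
1/(X + ((9 - 16) + O(-2, 1))*42) = 1/(-1257 + ((9 - 16) - 2)*42) = 1/(-1257 + (-7 - 2)*42) = 1/(-1257 - 9*42) = 1/(-1257 - 378) = 1/(-1635) = -1/1635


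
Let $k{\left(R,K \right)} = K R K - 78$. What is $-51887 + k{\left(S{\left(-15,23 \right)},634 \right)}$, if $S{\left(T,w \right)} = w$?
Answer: $9193023$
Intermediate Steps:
$k{\left(R,K \right)} = -78 + R K^{2}$ ($k{\left(R,K \right)} = R K^{2} - 78 = -78 + R K^{2}$)
$-51887 + k{\left(S{\left(-15,23 \right)},634 \right)} = -51887 - \left(78 - 23 \cdot 634^{2}\right) = -51887 + \left(-78 + 23 \cdot 401956\right) = -51887 + \left(-78 + 9244988\right) = -51887 + 9244910 = 9193023$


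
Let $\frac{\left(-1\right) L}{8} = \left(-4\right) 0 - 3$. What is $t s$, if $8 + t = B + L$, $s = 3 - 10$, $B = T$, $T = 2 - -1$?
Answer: $-133$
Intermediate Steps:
$L = 24$ ($L = - 8 \left(\left(-4\right) 0 - 3\right) = - 8 \left(0 - 3\right) = \left(-8\right) \left(-3\right) = 24$)
$T = 3$ ($T = 2 + 1 = 3$)
$B = 3$
$s = -7$ ($s = 3 - 10 = -7$)
$t = 19$ ($t = -8 + \left(3 + 24\right) = -8 + 27 = 19$)
$t s = 19 \left(-7\right) = -133$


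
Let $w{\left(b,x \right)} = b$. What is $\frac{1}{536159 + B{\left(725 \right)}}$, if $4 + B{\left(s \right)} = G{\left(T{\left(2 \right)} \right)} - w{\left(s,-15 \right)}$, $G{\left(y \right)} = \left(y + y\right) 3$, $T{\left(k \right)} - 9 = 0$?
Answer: $\frac{1}{535484} \approx 1.8675 \cdot 10^{-6}$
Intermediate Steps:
$T{\left(k \right)} = 9$ ($T{\left(k \right)} = 9 + 0 = 9$)
$G{\left(y \right)} = 6 y$ ($G{\left(y \right)} = 2 y 3 = 6 y$)
$B{\left(s \right)} = 50 - s$ ($B{\left(s \right)} = -4 - \left(-54 + s\right) = 50 - s$)
$\frac{1}{536159 + B{\left(725 \right)}} = \frac{1}{536159 + \left(50 - 725\right)} = \frac{1}{536159 - 675} = \frac{1}{535484}$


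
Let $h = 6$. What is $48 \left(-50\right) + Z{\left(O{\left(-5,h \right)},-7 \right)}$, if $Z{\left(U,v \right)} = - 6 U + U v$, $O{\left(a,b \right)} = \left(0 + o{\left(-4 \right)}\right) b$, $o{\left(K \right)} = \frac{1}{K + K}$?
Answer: $- \frac{9561}{4} \approx -2390.3$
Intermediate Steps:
$o{\left(K \right)} = \frac{1}{2 K}$
$O{\left(a,b \right)} = - \frac{b}{8}$ ($O{\left(a,b \right)} = \left(0 + \frac{1}{2 \left(-4\right)}\right) b = \left(0 + \frac{1}{2} \left(- \frac{1}{4}\right)\right) b = \left(0 - \frac{1}{8}\right) b = - \frac{b}{8}$)
$48 \left(-50\right) + Z{\left(O{\left(-5,h \right)},-7 \right)} = 48 \left(-50\right) + \left(- \frac{1}{8}\right) 6 \left(-6 - 7\right) = -2400 - - \frac{39}{4} = -2400 + \frac{39}{4} = - \frac{9561}{4}$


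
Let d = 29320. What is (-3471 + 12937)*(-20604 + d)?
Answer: 82505656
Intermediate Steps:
(-3471 + 12937)*(-20604 + d) = (-3471 + 12937)*(-20604 + 29320) = 9466*8716 = 82505656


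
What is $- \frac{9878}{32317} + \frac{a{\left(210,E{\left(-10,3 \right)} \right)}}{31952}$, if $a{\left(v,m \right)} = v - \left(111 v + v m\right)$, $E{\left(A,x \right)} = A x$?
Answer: $- \frac{53659216}{64537049} \approx -0.83145$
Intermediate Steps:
$a{\left(v,m \right)} = - 110 v - m v$ ($a{\left(v,m \right)} = v - \left(111 v + m v\right) = - 110 v - m v$)
$- \frac{9878}{32317} + \frac{a{\left(210,E{\left(-10,3 \right)} \right)}}{31952} = - \frac{9878}{32317} + \frac{\left(-1\right) 210 \left(110 - 30\right)}{31952} = \left(-9878\right) \frac{1}{32317} + \left(-1\right) 210 \left(110 - 30\right) \frac{1}{31952} = - \frac{9878}{32317} + \left(-1\right) 210 \cdot 80 \cdot \frac{1}{31952} = - \frac{9878}{32317} - \frac{1050}{1997} = - \frac{53659216}{64537049}$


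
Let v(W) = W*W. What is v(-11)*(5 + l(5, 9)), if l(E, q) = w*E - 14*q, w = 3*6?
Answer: -3751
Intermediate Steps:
v(W) = W²
w = 18
l(E, q) = -14*q + 18*E (l(E, q) = 18*E - 14*q = -14*q + 18*E)
v(-11)*(5 + l(5, 9)) = (-11)²*(5 + (-14*9 + 18*5)) = 121*(5 + (-126 + 90)) = 121*(5 - 36) = 121*(-31) = -3751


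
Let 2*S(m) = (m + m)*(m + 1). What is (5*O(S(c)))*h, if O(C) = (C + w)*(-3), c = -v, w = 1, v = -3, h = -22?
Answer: 4290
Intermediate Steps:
c = 3 (c = -1*(-3) = 3)
S(m) = m*(1 + m) (S(m) = ((m + m)*(m + 1))/2 = ((2*m)*(1 + m))/2 = (2*m*(1 + m))/2 = m*(1 + m))
O(C) = -3 - 3*C (O(C) = (C + 1)*(-3) = (1 + C)*(-3) = -3 - 3*C)
(5*O(S(c)))*h = (5*(-3 - 9*(1 + 3)))*(-22) = (5*(-3 - 9*4))*(-22) = (5*(-3 - 3*12))*(-22) = (5*(-3 - 36))*(-22) = (5*(-39))*(-22) = -195*(-22) = 4290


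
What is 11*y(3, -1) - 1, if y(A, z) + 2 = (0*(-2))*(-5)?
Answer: -23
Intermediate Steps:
y(A, z) = -2 (y(A, z) = -2 + (0*(-2))*(-5) = -2 + 0*(-5) = -2 + 0 = -2)
11*y(3, -1) - 1 = 11*(-2) - 1 = -22 - 1 = -23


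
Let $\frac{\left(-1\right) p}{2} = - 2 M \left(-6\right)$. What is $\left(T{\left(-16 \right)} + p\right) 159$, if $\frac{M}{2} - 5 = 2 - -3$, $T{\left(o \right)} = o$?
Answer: $-78864$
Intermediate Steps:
$M = 20$ ($M = 10 + 2 \left(2 - -3\right) = 10 + 2 \left(2 + 3\right) = 10 + 2 \cdot 5 = 10 + 10 = 20$)
$p = -480$ ($p = - 2 \left(-2\right) 20 \left(-6\right) = - 2 \left(\left(-40\right) \left(-6\right)\right) = \left(-2\right) 240 = -480$)
$\left(T{\left(-16 \right)} + p\right) 159 = \left(-16 - 480\right) 159 = \left(-496\right) 159 = -78864$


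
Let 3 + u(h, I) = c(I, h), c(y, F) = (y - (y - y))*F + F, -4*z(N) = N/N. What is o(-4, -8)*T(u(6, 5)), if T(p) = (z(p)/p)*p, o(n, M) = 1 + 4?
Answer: -5/4 ≈ -1.2500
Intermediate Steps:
o(n, M) = 5
z(N) = -¼ (z(N) = -N/(4*N) = -¼*1 = -¼)
c(y, F) = F + F*y (c(y, F) = (y - 1*0)*F + F = (y + 0)*F + F = y*F + F = F*y + F = F + F*y)
u(h, I) = -3 + h*(1 + I)
T(p) = -¼ (T(p) = (-1/(4*p))*p = -¼)
o(-4, -8)*T(u(6, 5)) = 5*(-¼) = -5/4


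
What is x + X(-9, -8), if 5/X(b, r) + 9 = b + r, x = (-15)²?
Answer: 5845/26 ≈ 224.81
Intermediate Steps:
x = 225
X(b, r) = 5/(-9 + b + r) (X(b, r) = 5/(-9 + (b + r)) = 5/(-9 + b + r))
x + X(-9, -8) = 225 + 5/(-9 - 9 - 8) = 225 + 5/(-26) = 225 + 5*(-1/26) = 225 - 5/26 = 5845/26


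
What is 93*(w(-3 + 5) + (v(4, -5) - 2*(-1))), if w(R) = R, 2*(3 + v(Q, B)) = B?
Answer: -279/2 ≈ -139.50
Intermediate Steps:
v(Q, B) = -3 + B/2
93*(w(-3 + 5) + (v(4, -5) - 2*(-1))) = 93*((-3 + 5) + ((-3 + (½)*(-5)) - 2*(-1))) = 93*(2 + ((-3 - 5/2) + 2)) = 93*(2 + (-11/2 + 2)) = 93*(2 - 7/2) = 93*(-3/2) = -279/2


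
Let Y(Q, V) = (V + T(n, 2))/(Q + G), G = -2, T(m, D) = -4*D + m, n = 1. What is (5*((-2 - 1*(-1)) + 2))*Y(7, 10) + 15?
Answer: 18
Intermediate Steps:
T(m, D) = m - 4*D
Y(Q, V) = (-7 + V)/(-2 + Q) (Y(Q, V) = (V + (1 - 4*2))/(Q - 2) = (V + (1 - 8))/(-2 + Q) = (V - 7)/(-2 + Q) = (-7 + V)/(-2 + Q))
(5*((-2 - 1*(-1)) + 2))*Y(7, 10) + 15 = (5*((-2 - 1*(-1)) + 2))*((-7 + 10)/(-2 + 7)) + 15 = (5*((-2 + 1) + 2))*(3/5) + 15 = (5*(-1 + 2))*((⅕)*3) + 15 = (5*1)*(⅗) + 15 = 5*(⅗) + 15 = 3 + 15 = 18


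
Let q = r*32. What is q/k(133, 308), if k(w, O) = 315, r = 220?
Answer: 1408/63 ≈ 22.349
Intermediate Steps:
q = 7040 (q = 220*32 = 7040)
q/k(133, 308) = 7040/315 = 7040*(1/315) = 1408/63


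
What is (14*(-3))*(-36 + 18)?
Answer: 756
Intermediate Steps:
(14*(-3))*(-36 + 18) = -42*(-18) = 756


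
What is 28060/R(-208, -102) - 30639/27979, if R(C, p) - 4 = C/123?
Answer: 3448480698/283787 ≈ 12152.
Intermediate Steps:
R(C, p) = 4 + C/123
28060/R(-208, -102) - 30639/27979 = 28060/(4 + (1/123)*(-208)) - 30639/27979 = 28060/(4 - 208/123) - 30639*1/27979 = 28060/(284/123) - 4377/3997 = 28060*(123/284) - 4377/3997 = 862845/71 - 4377/3997 = 3448480698/283787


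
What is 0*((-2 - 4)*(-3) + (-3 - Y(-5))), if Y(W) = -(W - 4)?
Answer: 0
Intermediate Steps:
Y(W) = 4 - W (Y(W) = -(-4 + W) = 4 - W)
0*((-2 - 4)*(-3) + (-3 - Y(-5))) = 0*((-2 - 4)*(-3) + (-3 - (4 - 1*(-5)))) = 0*(-6*(-3) + (-3 - (4 + 5))) = 0*(18 + (-3 - 1*9)) = 0*(18 + (-3 - 9)) = 0*(18 - 12) = 0*6 = 0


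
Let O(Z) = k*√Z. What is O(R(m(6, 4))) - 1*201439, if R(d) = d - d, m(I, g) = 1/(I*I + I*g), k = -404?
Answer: -201439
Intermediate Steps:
m(I, g) = 1/(I² + I*g)
R(d) = 0
O(Z) = -404*√Z
O(R(m(6, 4))) - 1*201439 = -404*√0 - 1*201439 = -404*0 - 201439 = 0 - 201439 = -201439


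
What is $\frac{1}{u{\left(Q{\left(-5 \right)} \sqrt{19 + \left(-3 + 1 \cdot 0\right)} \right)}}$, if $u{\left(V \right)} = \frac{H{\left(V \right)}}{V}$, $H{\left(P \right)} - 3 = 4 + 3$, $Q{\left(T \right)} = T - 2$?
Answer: $- \frac{14}{5} \approx -2.8$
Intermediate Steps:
$Q{\left(T \right)} = -2 + T$
$H{\left(P \right)} = 10$ ($H{\left(P \right)} = 3 + \left(4 + 3\right) = 3 + 7 = 10$)
$u{\left(V \right)} = \frac{10}{V}$
$\frac{1}{u{\left(Q{\left(-5 \right)} \sqrt{19 + \left(-3 + 1 \cdot 0\right)} \right)}} = \frac{1}{10 \frac{1}{\left(-2 - 5\right) \sqrt{19 + \left(-3 + 1 \cdot 0\right)}}} = \frac{1}{10 \frac{1}{\left(-7\right) \sqrt{19 + \left(-3 + 0\right)}}} = \frac{1}{10 \frac{1}{\left(-7\right) \sqrt{19 - 3}}} = \frac{1}{10 \frac{1}{\left(-7\right) \sqrt{16}}} = \frac{1}{10 \frac{1}{\left(-7\right) 4}} = \frac{1}{10 \frac{1}{-28}} = \frac{1}{10 \left(- \frac{1}{28}\right)} = \frac{1}{- \frac{5}{14}} = - \frac{14}{5}$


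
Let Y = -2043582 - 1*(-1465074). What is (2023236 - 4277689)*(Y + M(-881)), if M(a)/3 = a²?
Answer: -3945236388675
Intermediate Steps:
Y = -578508 (Y = -2043582 + 1465074 = -578508)
M(a) = 3*a²
(2023236 - 4277689)*(Y + M(-881)) = (2023236 - 4277689)*(-578508 + 3*(-881)²) = -2254453*(-578508 + 3*776161) = -2254453*(-578508 + 2328483) = -2254453*1749975 = -3945236388675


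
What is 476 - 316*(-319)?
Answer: 101280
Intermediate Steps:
476 - 316*(-319) = 476 + 100804 = 101280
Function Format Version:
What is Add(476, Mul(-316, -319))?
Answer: 101280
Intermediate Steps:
Add(476, Mul(-316, -319)) = Add(476, 100804) = 101280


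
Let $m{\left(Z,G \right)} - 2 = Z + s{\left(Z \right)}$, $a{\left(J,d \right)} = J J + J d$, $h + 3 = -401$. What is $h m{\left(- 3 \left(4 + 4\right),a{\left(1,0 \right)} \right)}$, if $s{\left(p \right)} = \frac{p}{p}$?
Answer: $8484$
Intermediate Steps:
$h = -404$ ($h = -3 - 401 = -404$)
$a{\left(J,d \right)} = J^{2} + J d$
$s{\left(p \right)} = 1$
$m{\left(Z,G \right)} = 3 + Z$ ($m{\left(Z,G \right)} = 2 + \left(Z + 1\right) = 2 + \left(1 + Z\right) = 3 + Z$)
$h m{\left(- 3 \left(4 + 4\right),a{\left(1,0 \right)} \right)} = - 404 \left(3 - 3 \left(4 + 4\right)\right) = - 404 \left(3 - 24\right) = \left(-404\right) \left(-21\right) = 8484$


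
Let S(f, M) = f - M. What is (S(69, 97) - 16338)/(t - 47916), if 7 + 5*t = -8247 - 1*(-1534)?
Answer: 8183/24630 ≈ 0.33224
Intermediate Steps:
t = -1344 (t = -7/5 + (-8247 - 1*(-1534))/5 = -7/5 + (-8247 + 1534)/5 = -7/5 + (⅕)*(-6713) = -7/5 - 6713/5 = -1344)
(S(69, 97) - 16338)/(t - 47916) = ((69 - 1*97) - 16338)/(-1344 - 47916) = ((69 - 97) - 16338)/(-49260) = (-28 - 16338)*(-1/49260) = -16366*(-1/49260) = 8183/24630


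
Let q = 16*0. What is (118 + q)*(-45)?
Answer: -5310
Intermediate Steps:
q = 0
(118 + q)*(-45) = (118 + 0)*(-45) = 118*(-45) = -5310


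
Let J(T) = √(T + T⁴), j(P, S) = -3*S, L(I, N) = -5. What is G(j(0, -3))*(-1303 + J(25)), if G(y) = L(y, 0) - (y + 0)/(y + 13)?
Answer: 155057/22 - 595*√15626/22 ≈ 3667.3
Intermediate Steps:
G(y) = -5 - y/(13 + y) (G(y) = -5 - (y + 0)/(y + 13) = -5 - y/(13 + y))
G(j(0, -3))*(-1303 + J(25)) = ((-65 - (-18)*(-3))/(13 - 3*(-3)))*(-1303 + √(25 + 25⁴)) = ((-65 - 6*9)/(13 + 9))*(-1303 + √(25 + 390625)) = ((-65 - 54)/22)*(-1303 + √390650) = ((1/22)*(-119))*(-1303 + 5*√15626) = -119*(-1303 + 5*√15626)/22 = 155057/22 - 595*√15626/22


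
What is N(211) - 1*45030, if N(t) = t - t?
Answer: -45030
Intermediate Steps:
N(t) = 0
N(211) - 1*45030 = 0 - 1*45030 = 0 - 45030 = -45030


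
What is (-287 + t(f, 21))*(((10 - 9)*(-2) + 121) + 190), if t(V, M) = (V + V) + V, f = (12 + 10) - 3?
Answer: -71070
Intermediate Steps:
f = 19 (f = 22 - 3 = 19)
t(V, M) = 3*V (t(V, M) = 2*V + V = 3*V)
(-287 + t(f, 21))*(((10 - 9)*(-2) + 121) + 190) = (-287 + 3*19)*(((10 - 9)*(-2) + 121) + 190) = (-287 + 57)*((1*(-2) + 121) + 190) = -230*((-2 + 121) + 190) = -230*(119 + 190) = -230*309 = -71070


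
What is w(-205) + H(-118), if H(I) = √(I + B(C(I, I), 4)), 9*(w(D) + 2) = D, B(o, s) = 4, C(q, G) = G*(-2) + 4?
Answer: -223/9 + I*√114 ≈ -24.778 + 10.677*I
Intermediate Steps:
C(q, G) = 4 - 2*G (C(q, G) = -2*G + 4 = 4 - 2*G)
w(D) = -2 + D/9
H(I) = √(4 + I) (H(I) = √(I + 4) = √(4 + I))
w(-205) + H(-118) = (-2 + (⅑)*(-205)) + √(4 - 118) = (-2 - 205/9) + √(-114) = -223/9 + I*√114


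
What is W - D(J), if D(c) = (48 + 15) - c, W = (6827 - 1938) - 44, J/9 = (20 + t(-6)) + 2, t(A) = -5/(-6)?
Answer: 9975/2 ≈ 4987.5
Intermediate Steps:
t(A) = ⅚ (t(A) = -5*(-⅙) = ⅚)
J = 411/2 (J = 9*((20 + ⅚) + 2) = 9*(125/6 + 2) = 9*(137/6) = 411/2 ≈ 205.50)
W = 4845 (W = 4889 - 44 = 4845)
D(c) = 63 - c
W - D(J) = 4845 - (63 - 1*411/2) = 4845 - (63 - 411/2) = 4845 - 1*(-285/2) = 4845 + 285/2 = 9975/2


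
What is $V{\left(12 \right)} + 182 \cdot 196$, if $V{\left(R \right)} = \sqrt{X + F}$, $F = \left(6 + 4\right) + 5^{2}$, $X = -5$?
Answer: $35672 + \sqrt{30} \approx 35678.0$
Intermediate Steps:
$F = 35$ ($F = 10 + 25 = 35$)
$V{\left(R \right)} = \sqrt{30}$ ($V{\left(R \right)} = \sqrt{-5 + 35} = \sqrt{30}$)
$V{\left(12 \right)} + 182 \cdot 196 = \sqrt{30} + 182 \cdot 196 = \sqrt{30} + 35672 = 35672 + \sqrt{30}$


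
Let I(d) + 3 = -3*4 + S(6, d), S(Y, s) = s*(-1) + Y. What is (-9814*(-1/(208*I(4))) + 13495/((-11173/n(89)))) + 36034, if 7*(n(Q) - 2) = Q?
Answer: 3808017954151/105741272 ≈ 36013.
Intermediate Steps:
S(Y, s) = Y - s (S(Y, s) = -s + Y = Y - s)
I(d) = -9 - d (I(d) = -3 + (-3*4 + (6 - d)) = -3 + (-12 + (6 - d)) = -3 + (-6 - d) = -9 - d)
n(Q) = 2 + Q/7
(-9814*(-1/(208*I(4))) + 13495/((-11173/n(89)))) + 36034 = (-9814*(-1/(208*(-9 - 1*4))) + 13495/((-11173/(2 + (⅐)*89)))) + 36034 = (-9814*(-1/(208*(-9 - 4))) + 13495/((-11173/(2 + 89/7)))) + 36034 = (-9814/(-13*(-13)*16) + 13495/((-11173/103/7))) + 36034 = (-9814/(169*16) + 13495/((-11173*7/103))) + 36034 = (-9814/2704 + 13495/(-78211/103)) + 36034 = (-9814*1/2704 + 13495*(-103/78211)) + 36034 = (-4907/1352 - 1389985/78211) + 36034 = -2263041097/105741272 + 36034 = 3808017954151/105741272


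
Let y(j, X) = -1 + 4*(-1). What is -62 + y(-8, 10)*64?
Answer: -382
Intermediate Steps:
y(j, X) = -5 (y(j, X) = -1 - 4 = -5)
-62 + y(-8, 10)*64 = -62 - 5*64 = -62 - 320 = -382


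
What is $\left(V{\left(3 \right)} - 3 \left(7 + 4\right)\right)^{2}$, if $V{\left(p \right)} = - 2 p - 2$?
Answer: $1681$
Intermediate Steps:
$V{\left(p \right)} = -2 - 2 p$
$\left(V{\left(3 \right)} - 3 \left(7 + 4\right)\right)^{2} = \left(\left(-2 - 6\right) - 3 \left(7 + 4\right)\right)^{2} = \left(\left(-2 - 6\right) - 33\right)^{2} = \left(-8 - 33\right)^{2} = \left(-41\right)^{2} = 1681$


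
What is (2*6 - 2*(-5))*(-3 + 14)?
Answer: 242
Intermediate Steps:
(2*6 - 2*(-5))*(-3 + 14) = (12 + 10)*11 = 22*11 = 242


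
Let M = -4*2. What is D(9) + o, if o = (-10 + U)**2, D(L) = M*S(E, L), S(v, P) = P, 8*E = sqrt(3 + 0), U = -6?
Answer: 184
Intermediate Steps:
E = sqrt(3)/8 (E = sqrt(3 + 0)/8 = sqrt(3)/8 ≈ 0.21651)
M = -8
D(L) = -8*L
o = 256 (o = (-10 - 6)**2 = (-16)**2 = 256)
D(9) + o = -8*9 + 256 = -72 + 256 = 184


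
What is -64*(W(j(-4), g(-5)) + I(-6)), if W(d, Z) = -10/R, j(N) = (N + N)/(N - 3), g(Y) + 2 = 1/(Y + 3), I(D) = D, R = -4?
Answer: 224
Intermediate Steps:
g(Y) = -2 + 1/(3 + Y) (g(Y) = -2 + 1/(Y + 3) = -2 + 1/(3 + Y))
j(N) = 2*N/(-3 + N) (j(N) = (2*N)/(-3 + N) = 2*N/(-3 + N))
W(d, Z) = 5/2 (W(d, Z) = -10/(-4) = -10*(-¼) = 5/2)
-64*(W(j(-4), g(-5)) + I(-6)) = -64*(5/2 - 6) = -64*(-7/2) = 224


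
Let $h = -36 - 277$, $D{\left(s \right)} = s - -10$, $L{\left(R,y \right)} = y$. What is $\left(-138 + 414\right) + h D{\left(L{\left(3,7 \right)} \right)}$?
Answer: $-5045$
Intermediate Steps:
$D{\left(s \right)} = 10 + s$ ($D{\left(s \right)} = s + 10 = 10 + s$)
$h = -313$
$\left(-138 + 414\right) + h D{\left(L{\left(3,7 \right)} \right)} = \left(-138 + 414\right) - 313 \left(10 + 7\right) = 276 - 5321 = -5045$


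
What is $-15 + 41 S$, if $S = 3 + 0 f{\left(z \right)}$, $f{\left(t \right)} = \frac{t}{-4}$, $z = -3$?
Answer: $108$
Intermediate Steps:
$f{\left(t \right)} = - \frac{t}{4}$ ($f{\left(t \right)} = t \left(- \frac{1}{4}\right) = - \frac{t}{4}$)
$S = 3$ ($S = 3 + 0 \left(\left(- \frac{1}{4}\right) \left(-3\right)\right) = 3 + 0 \cdot \frac{3}{4} = 3 + 0 = 3$)
$-15 + 41 S = -15 + 41 \cdot 3 = -15 + 123 = 108$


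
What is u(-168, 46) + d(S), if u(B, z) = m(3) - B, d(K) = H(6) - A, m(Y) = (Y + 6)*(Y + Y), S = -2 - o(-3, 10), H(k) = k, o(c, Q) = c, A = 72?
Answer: 156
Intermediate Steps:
S = 1 (S = -2 - 1*(-3) = -2 + 3 = 1)
m(Y) = 2*Y*(6 + Y) (m(Y) = (6 + Y)*(2*Y) = 2*Y*(6 + Y))
d(K) = -66 (d(K) = 6 - 1*72 = 6 - 72 = -66)
u(B, z) = 54 - B (u(B, z) = 2*3*(6 + 3) - B = 2*3*9 - B = 54 - B)
u(-168, 46) + d(S) = (54 - 1*(-168)) - 66 = (54 + 168) - 66 = 222 - 66 = 156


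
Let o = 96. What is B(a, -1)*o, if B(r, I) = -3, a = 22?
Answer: -288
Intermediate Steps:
B(a, -1)*o = -3*96 = -288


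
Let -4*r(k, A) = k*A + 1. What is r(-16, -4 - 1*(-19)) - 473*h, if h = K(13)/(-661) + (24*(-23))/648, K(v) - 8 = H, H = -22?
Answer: 32314333/71388 ≈ 452.66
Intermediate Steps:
K(v) = -14 (K(v) = 8 - 22 = -14)
h = -14825/17847 (h = -14/(-661) + (24*(-23))/648 = -14*(-1/661) - 552*1/648 = 14/661 - 23/27 = -14825/17847 ≈ -0.83067)
r(k, A) = -¼ - A*k/4 (r(k, A) = -(k*A + 1)/4 = -(A*k + 1)/4 = -(1 + A*k)/4 = -¼ - A*k/4)
r(-16, -4 - 1*(-19)) - 473*h = (-¼ - ¼*(-4 - 1*(-19))*(-16)) - 473*(-14825/17847) = (-¼ - ¼*(-4 + 19)*(-16)) + 7012225/17847 = (-¼ - ¼*15*(-16)) + 7012225/17847 = (-¼ + 60) + 7012225/17847 = 239/4 + 7012225/17847 = 32314333/71388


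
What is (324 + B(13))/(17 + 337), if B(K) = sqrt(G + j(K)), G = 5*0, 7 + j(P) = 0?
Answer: 54/59 + I*sqrt(7)/354 ≈ 0.91525 + 0.0074739*I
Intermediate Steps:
j(P) = -7 (j(P) = -7 + 0 = -7)
G = 0
B(K) = I*sqrt(7) (B(K) = sqrt(0 - 7) = sqrt(-7) = I*sqrt(7))
(324 + B(13))/(17 + 337) = (324 + I*sqrt(7))/(17 + 337) = (324 + I*sqrt(7))/354 = (324 + I*sqrt(7))*(1/354) = 54/59 + I*sqrt(7)/354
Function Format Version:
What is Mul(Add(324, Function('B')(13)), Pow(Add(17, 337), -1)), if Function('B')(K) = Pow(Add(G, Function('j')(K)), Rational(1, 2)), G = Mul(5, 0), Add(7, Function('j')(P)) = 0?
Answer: Add(Rational(54, 59), Mul(Rational(1, 354), I, Pow(7, Rational(1, 2)))) ≈ Add(0.91525, Mul(0.0074739, I))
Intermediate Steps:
Function('j')(P) = -7 (Function('j')(P) = Add(-7, 0) = -7)
G = 0
Function('B')(K) = Mul(I, Pow(7, Rational(1, 2))) (Function('B')(K) = Pow(Add(0, -7), Rational(1, 2)) = Pow(-7, Rational(1, 2)) = Mul(I, Pow(7, Rational(1, 2))))
Mul(Add(324, Function('B')(13)), Pow(Add(17, 337), -1)) = Mul(Add(324, Mul(I, Pow(7, Rational(1, 2)))), Pow(Add(17, 337), -1)) = Mul(Add(324, Mul(I, Pow(7, Rational(1, 2)))), Pow(354, -1)) = Mul(Add(324, Mul(I, Pow(7, Rational(1, 2)))), Rational(1, 354)) = Add(Rational(54, 59), Mul(Rational(1, 354), I, Pow(7, Rational(1, 2))))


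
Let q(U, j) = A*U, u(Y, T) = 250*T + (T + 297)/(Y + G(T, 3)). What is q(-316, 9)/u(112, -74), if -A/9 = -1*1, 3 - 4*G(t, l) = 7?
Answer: 315684/2053277 ≈ 0.15375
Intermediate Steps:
G(t, l) = -1 (G(t, l) = ¾ - ¼*7 = ¾ - 7/4 = -1)
A = 9 (A = -(-9) = -9*(-1) = 9)
u(Y, T) = 250*T + (297 + T)/(-1 + Y) (u(Y, T) = 250*T + (T + 297)/(Y - 1) = 250*T + (297 + T)/(-1 + Y))
q(U, j) = 9*U
q(-316, 9)/u(112, -74) = (9*(-316))/(((297 - 249*(-74) + 250*(-74)*112)/(-1 + 112))) = -2844*111/(297 + 18426 - 2072000) = -2844/((1/111)*(-2053277)) = -2844/(-2053277/111) = -2844*(-111/2053277) = 315684/2053277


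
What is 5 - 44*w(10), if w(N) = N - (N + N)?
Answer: 445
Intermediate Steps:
w(N) = -N (w(N) = N - 2*N = -N)
5 - 44*w(10) = 5 - (-44)*10 = 5 - 44*(-10) = 5 + 440 = 445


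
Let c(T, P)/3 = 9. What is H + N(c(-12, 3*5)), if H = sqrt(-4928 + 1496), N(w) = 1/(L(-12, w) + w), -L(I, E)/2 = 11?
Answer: 1/5 + 2*I*sqrt(858) ≈ 0.2 + 58.583*I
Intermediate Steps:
L(I, E) = -22 (L(I, E) = -2*11 = -22)
c(T, P) = 27 (c(T, P) = 3*9 = 27)
N(w) = 1/(-22 + w)
H = 2*I*sqrt(858) (H = sqrt(-3432) = 2*I*sqrt(858) ≈ 58.583*I)
H + N(c(-12, 3*5)) = 2*I*sqrt(858) + 1/(-22 + 27) = 2*I*sqrt(858) + 1/5 = 1/5 + 2*I*sqrt(858)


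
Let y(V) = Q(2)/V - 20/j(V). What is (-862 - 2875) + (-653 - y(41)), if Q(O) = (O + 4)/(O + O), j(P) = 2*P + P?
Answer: -1079909/246 ≈ -4389.9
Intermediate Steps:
j(P) = 3*P
Q(O) = (4 + O)/(2*O) (Q(O) = (4 + O)/((2*O)) = (4 + O)*(1/(2*O)) = (4 + O)/(2*O))
y(V) = -31/(6*V) (y(V) = ((½)*(4 + 2)/2)/V - 20*1/(3*V) = ((½)*(½)*6)/V - 20/(3*V) = 3/(2*V) - 20/(3*V) = -31/(6*V))
(-862 - 2875) + (-653 - y(41)) = (-862 - 2875) + (-653 - (-31)/(6*41)) = -3737 + (-653 - (-31)/(6*41)) = -3737 + (-653 - 1*(-31/246)) = -3737 + (-653 + 31/246) = -3737 - 160607/246 = -1079909/246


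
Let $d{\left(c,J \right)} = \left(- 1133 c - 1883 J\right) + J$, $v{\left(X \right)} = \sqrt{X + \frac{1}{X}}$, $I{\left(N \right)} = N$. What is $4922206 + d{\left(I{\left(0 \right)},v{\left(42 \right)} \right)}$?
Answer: $4922206 - \frac{941 \sqrt{74130}}{21} \approx 4.91 \cdot 10^{6}$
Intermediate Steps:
$d{\left(c,J \right)} = - 1882 J - 1133 c$ ($d{\left(c,J \right)} = \left(- 1883 J - 1133 c\right) + J = - 1882 J - 1133 c$)
$4922206 + d{\left(I{\left(0 \right)},v{\left(42 \right)} \right)} = 4922206 - 1882 \sqrt{42 + \frac{1}{42}} = 4922206 + \left(- 1882 \sqrt{42 + \frac{1}{42}} + 0\right) = 4922206 + \left(- 1882 \sqrt{\frac{1765}{42}} + 0\right) = 4922206 + \left(- 1882 \frac{\sqrt{74130}}{42} + 0\right) = 4922206 + \left(- \frac{941 \sqrt{74130}}{21} + 0\right) = 4922206 - \frac{941 \sqrt{74130}}{21}$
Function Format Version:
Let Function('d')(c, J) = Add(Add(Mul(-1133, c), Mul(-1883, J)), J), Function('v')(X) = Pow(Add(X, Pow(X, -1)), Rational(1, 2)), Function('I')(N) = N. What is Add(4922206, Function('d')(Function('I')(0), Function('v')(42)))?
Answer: Add(4922206, Mul(Rational(-941, 21), Pow(74130, Rational(1, 2)))) ≈ 4.9100e+6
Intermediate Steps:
Function('d')(c, J) = Add(Mul(-1882, J), Mul(-1133, c)) (Function('d')(c, J) = Add(Add(Mul(-1883, J), Mul(-1133, c)), J) = Add(Mul(-1882, J), Mul(-1133, c)))
Add(4922206, Function('d')(Function('I')(0), Function('v')(42))) = Add(4922206, Add(Mul(-1882, Pow(Add(42, Pow(42, -1)), Rational(1, 2))), Mul(-1133, 0))) = Add(4922206, Add(Mul(-1882, Pow(Add(42, Rational(1, 42)), Rational(1, 2))), 0)) = Add(4922206, Add(Mul(-1882, Pow(Rational(1765, 42), Rational(1, 2))), 0)) = Add(4922206, Add(Mul(-1882, Mul(Rational(1, 42), Pow(74130, Rational(1, 2)))), 0)) = Add(4922206, Add(Mul(Rational(-941, 21), Pow(74130, Rational(1, 2))), 0)) = Add(4922206, Mul(Rational(-941, 21), Pow(74130, Rational(1, 2))))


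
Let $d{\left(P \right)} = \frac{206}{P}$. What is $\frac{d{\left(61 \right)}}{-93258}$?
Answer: $- \frac{103}{2844369} \approx -3.6212 \cdot 10^{-5}$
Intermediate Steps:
$\frac{d{\left(61 \right)}}{-93258} = \frac{206 \cdot \frac{1}{61}}{-93258} = 206 \cdot \frac{1}{61} \left(- \frac{1}{93258}\right) = \frac{206}{61} \left(- \frac{1}{93258}\right) = - \frac{103}{2844369}$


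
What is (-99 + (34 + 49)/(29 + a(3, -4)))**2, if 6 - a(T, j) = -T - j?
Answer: 10778089/1156 ≈ 9323.6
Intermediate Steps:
a(T, j) = 6 + T + j (a(T, j) = 6 - (-T - j) = 6 + (T + j) = 6 + T + j)
(-99 + (34 + 49)/(29 + a(3, -4)))**2 = (-99 + (34 + 49)/(29 + (6 + 3 - 4)))**2 = (-99 + 83/(29 + 5))**2 = (-99 + 83/34)**2 = (-3283/34)**2 = 10778089/1156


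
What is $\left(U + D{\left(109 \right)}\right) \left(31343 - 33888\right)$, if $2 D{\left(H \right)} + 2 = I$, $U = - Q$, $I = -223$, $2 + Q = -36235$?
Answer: $- \frac{183873705}{2} \approx -9.1937 \cdot 10^{7}$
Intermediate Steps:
$Q = -36237$ ($Q = -2 - 36235 = -36237$)
$U = 36237$ ($U = \left(-1\right) \left(-36237\right) = 36237$)
$D{\left(H \right)} = - \frac{225}{2}$ ($D{\left(H \right)} = -1 + \frac{1}{2} \left(-223\right) = -1 - \frac{223}{2} = - \frac{225}{2}$)
$\left(U + D{\left(109 \right)}\right) \left(31343 - 33888\right) = \left(36237 - \frac{225}{2}\right) \left(31343 - 33888\right) = \frac{72249}{2} \left(-2545\right) = - \frac{183873705}{2}$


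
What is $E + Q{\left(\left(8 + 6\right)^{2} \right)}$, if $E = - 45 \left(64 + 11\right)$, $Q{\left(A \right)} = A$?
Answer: $-3179$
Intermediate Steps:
$E = -3375$ ($E = \left(-45\right) 75 = -3375$)
$E + Q{\left(\left(8 + 6\right)^{2} \right)} = -3375 + \left(8 + 6\right)^{2} = -3375 + 14^{2} = -3375 + 196 = -3179$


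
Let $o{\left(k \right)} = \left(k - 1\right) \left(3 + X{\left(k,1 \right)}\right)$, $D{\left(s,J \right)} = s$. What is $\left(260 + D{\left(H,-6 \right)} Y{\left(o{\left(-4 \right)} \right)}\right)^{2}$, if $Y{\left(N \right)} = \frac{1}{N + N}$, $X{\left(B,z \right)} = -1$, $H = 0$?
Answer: $67600$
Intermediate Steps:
$o{\left(k \right)} = -2 + 2 k$ ($o{\left(k \right)} = \left(k - 1\right) \left(3 - 1\right) = \left(-1 + k\right) 2 = -2 + 2 k$)
$Y{\left(N \right)} = \frac{1}{2 N}$
$\left(260 + D{\left(H,-6 \right)} Y{\left(o{\left(-4 \right)} \right)}\right)^{2} = \left(260 + 0 \frac{1}{2 \left(-2 + 2 \left(-4\right)\right)}\right)^{2} = \left(260 + 0 \frac{1}{2 \left(-2 - 8\right)}\right)^{2} = \left(260 + 0 \frac{1}{2 \left(-10\right)}\right)^{2} = \left(260 + 0 \cdot \frac{1}{2} \left(- \frac{1}{10}\right)\right)^{2} = \left(260 + 0 \left(- \frac{1}{20}\right)\right)^{2} = \left(260 + 0\right)^{2} = 260^{2} = 67600$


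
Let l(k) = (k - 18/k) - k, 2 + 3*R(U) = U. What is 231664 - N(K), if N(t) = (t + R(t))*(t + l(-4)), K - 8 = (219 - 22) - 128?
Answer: 223351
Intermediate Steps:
K = 77 (K = 8 + ((219 - 22) - 128) = 8 + (197 - 128) = 8 + 69 = 77)
R(U) = -⅔ + U/3
l(k) = -18/k
N(t) = (-⅔ + 4*t/3)*(9/2 + t) (N(t) = (t + (-⅔ + t/3))*(t - 18/(-4)) = (-⅔ + 4*t/3)*(t - 18*(-¼)) = (-⅔ + 4*t/3)*(t + 9/2) = (-⅔ + 4*t/3)*(9/2 + t))
231664 - N(K) = 231664 - (-3 + (4/3)*77² + (16/3)*77) = 231664 - (-3 + (4/3)*5929 + 1232/3) = 231664 - (-3 + 23716/3 + 1232/3) = 231664 - 1*8313 = 231664 - 8313 = 223351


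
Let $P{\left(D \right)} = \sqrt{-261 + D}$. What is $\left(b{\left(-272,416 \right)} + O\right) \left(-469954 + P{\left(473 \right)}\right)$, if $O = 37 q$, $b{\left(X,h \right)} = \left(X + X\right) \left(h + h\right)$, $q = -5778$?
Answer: $313174525876 - 1332788 \sqrt{53} \approx 3.1316 \cdot 10^{11}$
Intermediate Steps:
$b{\left(X,h \right)} = 4 X h$ ($b{\left(X,h \right)} = 2 X 2 h = 4 X h$)
$O = -213786$ ($O = 37 \left(-5778\right) = -213786$)
$\left(b{\left(-272,416 \right)} + O\right) \left(-469954 + P{\left(473 \right)}\right) = \left(4 \left(-272\right) 416 - 213786\right) \left(-469954 + \sqrt{-261 + 473}\right) = \left(-452608 - 213786\right) \left(-469954 + \sqrt{212}\right) = - 666394 \left(-469954 + 2 \sqrt{53}\right) = 313174525876 - 1332788 \sqrt{53}$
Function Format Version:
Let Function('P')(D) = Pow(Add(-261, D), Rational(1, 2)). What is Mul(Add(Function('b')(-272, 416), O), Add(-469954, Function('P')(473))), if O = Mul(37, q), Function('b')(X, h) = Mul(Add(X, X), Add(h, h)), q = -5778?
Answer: Add(313174525876, Mul(-1332788, Pow(53, Rational(1, 2)))) ≈ 3.1316e+11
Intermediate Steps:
Function('b')(X, h) = Mul(4, X, h) (Function('b')(X, h) = Mul(Mul(2, X), Mul(2, h)) = Mul(4, X, h))
O = -213786 (O = Mul(37, -5778) = -213786)
Mul(Add(Function('b')(-272, 416), O), Add(-469954, Function('P')(473))) = Mul(Add(Mul(4, -272, 416), -213786), Add(-469954, Pow(Add(-261, 473), Rational(1, 2)))) = Mul(Add(-452608, -213786), Add(-469954, Pow(212, Rational(1, 2)))) = Mul(-666394, Add(-469954, Mul(2, Pow(53, Rational(1, 2))))) = Add(313174525876, Mul(-1332788, Pow(53, Rational(1, 2))))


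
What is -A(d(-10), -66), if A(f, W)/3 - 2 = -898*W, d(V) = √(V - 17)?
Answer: -177810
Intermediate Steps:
d(V) = √(-17 + V)
A(f, W) = 6 - 2694*W (A(f, W) = 6 + 3*(-898*W) = 6 - 2694*W)
-A(d(-10), -66) = -(6 - 2694*(-66)) = -(6 + 177804) = -1*177810 = -177810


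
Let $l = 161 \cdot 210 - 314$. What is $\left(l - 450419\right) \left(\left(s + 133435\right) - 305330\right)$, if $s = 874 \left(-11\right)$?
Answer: $75675276807$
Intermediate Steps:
$s = -9614$
$l = 33496$ ($l = 33810 - 314 = 33496$)
$\left(l - 450419\right) \left(\left(s + 133435\right) - 305330\right) = \left(33496 - 450419\right) \left(\left(-9614 + 133435\right) - 305330\right) = - 416923 \left(123821 - 305330\right) = \left(-416923\right) \left(-181509\right) = 75675276807$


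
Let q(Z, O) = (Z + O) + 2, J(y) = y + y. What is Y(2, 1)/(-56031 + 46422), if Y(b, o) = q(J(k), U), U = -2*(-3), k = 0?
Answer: -8/9609 ≈ -0.00083255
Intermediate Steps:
J(y) = 2*y
U = 6
q(Z, O) = 2 + O + Z (q(Z, O) = (O + Z) + 2 = 2 + O + Z)
Y(b, o) = 8 (Y(b, o) = 2 + 6 + 2*0 = 2 + 6 + 0 = 8)
Y(2, 1)/(-56031 + 46422) = 8/(-56031 + 46422) = 8/(-9609) = 8*(-1/9609) = -8/9609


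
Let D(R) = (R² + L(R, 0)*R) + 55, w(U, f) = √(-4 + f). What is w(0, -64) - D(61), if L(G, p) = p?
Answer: -3776 + 2*I*√17 ≈ -3776.0 + 8.2462*I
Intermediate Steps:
D(R) = 55 + R² (D(R) = (R² + 0*R) + 55 = (R² + 0) + 55 = R² + 55 = 55 + R²)
w(0, -64) - D(61) = √(-4 - 64) - (55 + 61²) = √(-68) - (55 + 3721) = 2*I*√17 - 1*3776 = 2*I*√17 - 3776 = -3776 + 2*I*√17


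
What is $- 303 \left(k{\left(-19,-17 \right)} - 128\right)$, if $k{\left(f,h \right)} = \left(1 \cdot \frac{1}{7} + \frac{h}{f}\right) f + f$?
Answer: $\frac{353601}{7} \approx 50514.0$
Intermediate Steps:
$k{\left(f,h \right)} = f + f \left(\frac{1}{7} + \frac{h}{f}\right)$ ($k{\left(f,h \right)} = \left(1 \cdot \frac{1}{7} + \frac{h}{f}\right) f + f = \left(\frac{1}{7} + \frac{h}{f}\right) f + f = f \left(\frac{1}{7} + \frac{h}{f}\right) + f = f + f \left(\frac{1}{7} + \frac{h}{f}\right)$)
$- 303 \left(k{\left(-19,-17 \right)} - 128\right) = - 303 \left(\left(-17 + \frac{8}{7} \left(-19\right)\right) - 128\right) = - 303 \left(\left(-17 - \frac{152}{7}\right) - 128\right) = - 303 \left(- \frac{271}{7} - 128\right) = \left(-303\right) \left(- \frac{1167}{7}\right) = \frac{353601}{7}$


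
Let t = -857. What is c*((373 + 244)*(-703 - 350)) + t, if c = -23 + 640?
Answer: -400866374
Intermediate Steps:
c = 617
c*((373 + 244)*(-703 - 350)) + t = 617*((373 + 244)*(-703 - 350)) - 857 = 617*(617*(-1053)) - 857 = 617*(-649701) - 857 = -400865517 - 857 = -400866374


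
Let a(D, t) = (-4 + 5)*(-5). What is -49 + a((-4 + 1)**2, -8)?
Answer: -54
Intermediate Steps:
a(D, t) = -5 (a(D, t) = 1*(-5) = -5)
-49 + a((-4 + 1)**2, -8) = -49 - 5 = -54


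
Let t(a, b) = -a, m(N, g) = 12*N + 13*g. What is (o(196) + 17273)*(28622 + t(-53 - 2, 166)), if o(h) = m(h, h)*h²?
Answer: 5398607934621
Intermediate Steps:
o(h) = 25*h³ (o(h) = (12*h + 13*h)*h² = (25*h)*h² = 25*h³)
(o(196) + 17273)*(28622 + t(-53 - 2, 166)) = (25*196³ + 17273)*(28622 - (-53 - 2)) = (25*7529536 + 17273)*(28622 - 1*(-55)) = (188238400 + 17273)*(28622 + 55) = 188255673*28677 = 5398607934621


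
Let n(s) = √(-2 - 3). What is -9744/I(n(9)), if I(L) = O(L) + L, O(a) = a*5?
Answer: 1624*I*√5/5 ≈ 726.28*I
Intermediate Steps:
n(s) = I*√5 (n(s) = √(-5) = I*√5)
O(a) = 5*a
I(L) = 6*L (I(L) = 5*L + L = 6*L)
-9744/I(n(9)) = -9744*(-I*√5/30) = -(-1624)*I*√5/5 = 1624*I*√5/5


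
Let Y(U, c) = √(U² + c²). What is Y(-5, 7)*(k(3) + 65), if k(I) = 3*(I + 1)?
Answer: 77*√74 ≈ 662.38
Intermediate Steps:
k(I) = 3 + 3*I (k(I) = 3*(1 + I) = 3 + 3*I)
Y(-5, 7)*(k(3) + 65) = √((-5)² + 7²)*((3 + 3*3) + 65) = √(25 + 49)*((3 + 9) + 65) = √74*(12 + 65) = √74*77 = 77*√74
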